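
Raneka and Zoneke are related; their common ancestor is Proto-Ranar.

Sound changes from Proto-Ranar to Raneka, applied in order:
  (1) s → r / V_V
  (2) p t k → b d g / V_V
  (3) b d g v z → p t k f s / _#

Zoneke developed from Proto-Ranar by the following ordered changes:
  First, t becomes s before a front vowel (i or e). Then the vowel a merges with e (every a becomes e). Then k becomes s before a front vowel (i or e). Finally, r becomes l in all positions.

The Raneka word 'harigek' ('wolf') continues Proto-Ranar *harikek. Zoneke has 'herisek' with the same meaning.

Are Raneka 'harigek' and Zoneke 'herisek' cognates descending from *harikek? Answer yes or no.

Derive the expected Zoneke reflex of *harikek:
Zoneke: start from *harikek.
  rule 1: no change — harikek
  rule 2 (vowel merger): harikek → herikek
  rule 3 (palatalisation): herikek → herisek
  rule 4 (unconditioned shift): herisek → helisek
  ⇒ Zoneke helisek
The regular Zoneke reflex would be 'helisek', but the attested form is 'herisek'. The correspondence is irregular, so they are not cognates (the Zoneke form has a different source).

no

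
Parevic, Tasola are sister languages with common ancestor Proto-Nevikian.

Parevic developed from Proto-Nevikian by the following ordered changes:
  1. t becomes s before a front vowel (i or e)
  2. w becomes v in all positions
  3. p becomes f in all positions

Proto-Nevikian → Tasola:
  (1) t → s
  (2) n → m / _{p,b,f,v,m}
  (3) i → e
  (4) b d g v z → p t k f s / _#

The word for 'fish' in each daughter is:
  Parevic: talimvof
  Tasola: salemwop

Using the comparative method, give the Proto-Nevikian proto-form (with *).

Position 6: Parevic has v, Tasola has w. Tasola preserves w here (none of its changes turn any other segment into w), so the proto-segment is *w.
Position 4: Parevic has i, Tasola has e. Parevic preserves i here (none of its changes turn any other segment into i), so the proto-segment is *i.
Position 1: Parevic has t, Tasola has s. Parevic preserves t here (none of its changes turn any other segment into t), so the proto-segment is *t.
This points to *talimwop. Verify forward in each daughter:
Parevic: start from *talimwop.
  rule 1: no change — talimwop
  rule 2 (unconditioned shift): talimwop → talimvop
  rule 3 (unconditioned shift): talimvop → talimvof
  ⇒ Parevic talimvof
Tasola: start from *talimwop.
  rule 1 (unconditioned shift): talimwop → salimwop
  rule 2: no change — salimwop
  rule 3 (vowel merger): salimwop → salemwop
  rule 4: no change — salemwop
  ⇒ Tasola salemwop
No other proto-form is consistent with every reflex, so the reconstruction is *talimwop.

*talimwop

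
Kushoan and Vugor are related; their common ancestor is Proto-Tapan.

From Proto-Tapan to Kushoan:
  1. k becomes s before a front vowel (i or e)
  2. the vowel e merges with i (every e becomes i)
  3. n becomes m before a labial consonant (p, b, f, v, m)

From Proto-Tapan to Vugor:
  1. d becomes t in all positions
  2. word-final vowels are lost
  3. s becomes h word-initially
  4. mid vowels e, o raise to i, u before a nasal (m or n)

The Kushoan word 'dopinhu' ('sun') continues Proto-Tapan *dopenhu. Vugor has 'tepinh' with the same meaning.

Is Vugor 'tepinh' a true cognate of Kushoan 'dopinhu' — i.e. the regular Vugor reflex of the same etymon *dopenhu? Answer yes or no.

no

Derive the expected Vugor reflex of *dopenhu:
Vugor: *dopenhu
  dopenhu → topenhu   [unconditioned shift]
  topenhu → topenh   [apocope]
  topenh (rule 3 does not apply)
  topenh → topinh   [pre-nasal raising]
  giving Vugor topinh.
The regular Vugor reflex would be 'topinh', but the attested form is 'tepinh'. The correspondence is irregular, so they are not cognates (the Vugor form has a different source).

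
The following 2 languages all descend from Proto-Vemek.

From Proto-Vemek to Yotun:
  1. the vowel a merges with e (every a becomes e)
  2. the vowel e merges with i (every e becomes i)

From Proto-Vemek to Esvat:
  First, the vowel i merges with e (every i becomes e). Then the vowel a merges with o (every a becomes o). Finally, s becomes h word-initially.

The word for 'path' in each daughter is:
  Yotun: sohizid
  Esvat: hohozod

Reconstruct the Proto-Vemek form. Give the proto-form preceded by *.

*sohazad

Position 6: Yotun has i, Esvat has o. Taking the neighbouring segments as reconstructed: Yotun i could go back to *a or *e or *i; Esvat o could go back to *a or *o — the one source consistent with every daughter is *a.
Position 4: Yotun has i, Esvat has o. Taking the neighbouring segments as reconstructed: Yotun i could go back to *a or *e or *i; Esvat o could go back to *a or *o — the one source consistent with every daughter is *a.
This points to *sohazad. Verify forward in each daughter:
Yotun: *sohazad
  sohazad → sohezed   [vowel merger]
  sohezed → sohizid   [vowel merger]
  giving Yotun sohizid.
Esvat: start from *sohazad.
  rule 1: no change — sohazad
  rule 2 (vowel merger): sohazad → sohozod
  rule 3 (debuccalisation): sohozod → hohozod
  ⇒ Esvat hohozod
Only *sohazad yields all of Yotun sohizid, Esvat hohozod.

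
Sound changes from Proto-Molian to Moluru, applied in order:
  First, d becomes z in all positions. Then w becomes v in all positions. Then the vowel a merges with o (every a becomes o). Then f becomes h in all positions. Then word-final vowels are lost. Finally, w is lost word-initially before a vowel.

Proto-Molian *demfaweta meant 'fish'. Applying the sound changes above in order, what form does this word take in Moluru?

Moluru: *demfaweta > zemfaweta > zemfaveta > zemfoveto > zemhoveto > zemhovet  (by unconditioned shift, unconditioned shift, vowel merger, unconditioned shift, apocope)

zemhovet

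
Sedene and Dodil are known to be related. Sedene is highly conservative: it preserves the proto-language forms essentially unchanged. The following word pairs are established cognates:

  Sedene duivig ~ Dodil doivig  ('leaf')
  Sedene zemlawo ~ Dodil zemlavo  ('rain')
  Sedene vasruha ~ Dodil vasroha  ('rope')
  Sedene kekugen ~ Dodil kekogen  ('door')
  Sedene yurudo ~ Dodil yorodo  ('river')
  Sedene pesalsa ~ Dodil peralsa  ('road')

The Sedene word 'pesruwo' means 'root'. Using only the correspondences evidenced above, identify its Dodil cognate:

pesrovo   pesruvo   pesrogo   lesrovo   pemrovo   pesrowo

pesrovo

vasruha ~ vasroha, kekugen ~ kekogen — Sedene u corresponds to Dodil o after a consonant, before a consonant other than r, m, n, p, b, f, v.
zemlawo ~ zemlavo — Sedene w corresponds to Dodil v between vowels (before a back vowel).
Applying these to Sedene 'pesruwo':
  pesruwo → pesrowo   (u→o after a consonant, before a consonant other than r, m, n, p, b, f, v)
  pesrowo → pesrovo   (w→v between vowels (before a back vowel))
So the Dodil cognate is 'pesrovo'.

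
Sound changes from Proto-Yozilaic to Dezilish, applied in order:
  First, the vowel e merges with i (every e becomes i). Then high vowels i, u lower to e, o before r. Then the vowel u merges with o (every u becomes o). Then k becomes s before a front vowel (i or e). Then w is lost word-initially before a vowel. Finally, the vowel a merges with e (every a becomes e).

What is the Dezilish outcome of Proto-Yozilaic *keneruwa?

sinerowe

Dezilish: *keneruwa > kiniruwa > kineruwa > kinerowa > sinerowa > sinerowe  (by vowel merger, pre-rhotic lowering, vowel merger, palatalisation, vowel merger)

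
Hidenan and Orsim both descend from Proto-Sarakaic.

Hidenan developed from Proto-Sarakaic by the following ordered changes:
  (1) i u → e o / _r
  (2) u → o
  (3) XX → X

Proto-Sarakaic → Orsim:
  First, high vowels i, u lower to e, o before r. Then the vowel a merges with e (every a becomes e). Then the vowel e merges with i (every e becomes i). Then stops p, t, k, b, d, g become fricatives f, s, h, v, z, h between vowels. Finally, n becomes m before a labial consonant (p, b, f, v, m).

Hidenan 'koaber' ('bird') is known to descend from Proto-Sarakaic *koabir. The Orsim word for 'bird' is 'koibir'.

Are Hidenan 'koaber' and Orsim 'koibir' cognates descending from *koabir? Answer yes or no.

no

Derive the expected Orsim reflex of *koabir:
Orsim: start from *koabir.
  rule 1 (pre-rhotic lowering): koabir → koaber
  rule 2 (vowel merger): koaber → koeber
  rule 3 (vowel merger): koeber → koibir
  rule 4 (intervocalic lenition): koibir → koivir
  rule 5: no change — koivir
  ⇒ Orsim koivir
The regular Orsim reflex would be 'koivir', but the attested form is 'koibir'. The correspondence is irregular, so they are not cognates (the Orsim form has a different source).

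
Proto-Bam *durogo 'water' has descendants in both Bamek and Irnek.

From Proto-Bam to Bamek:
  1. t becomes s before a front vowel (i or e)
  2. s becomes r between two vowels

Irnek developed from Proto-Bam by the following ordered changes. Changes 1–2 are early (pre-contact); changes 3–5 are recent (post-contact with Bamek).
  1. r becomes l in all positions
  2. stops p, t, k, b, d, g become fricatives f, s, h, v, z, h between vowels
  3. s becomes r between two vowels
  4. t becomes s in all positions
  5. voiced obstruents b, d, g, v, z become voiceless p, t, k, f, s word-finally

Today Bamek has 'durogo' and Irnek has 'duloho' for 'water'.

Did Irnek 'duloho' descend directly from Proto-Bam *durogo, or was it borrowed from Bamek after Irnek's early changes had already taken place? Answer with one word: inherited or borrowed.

inherited

If inherited, *durogo would pass through all of Irnek's changes:
Irnek: *durogo
  durogo → dulogo   [unconditioned shift]
  dulogo → duloho   [intervocalic lenition]
  duloho (rule 3 does not apply)
  duloho (rule 4 does not apply)
  duloho (rule 5 does not apply)
  giving Irnek duloho.
If borrowed from Bamek 'durogo' after the early changes, it would undergo only the recent ones:
  rule 3 (rhotacism): no change (durogo)
  rule 4 (unconditioned shift): no change (durogo)
  rule 5 (final devoicing): no change (durogo)
  ⇒ as a loan: durogo
Irnek 'duloho' matches the inherited outcome exactly, so it is an inherited cognate, not a loan.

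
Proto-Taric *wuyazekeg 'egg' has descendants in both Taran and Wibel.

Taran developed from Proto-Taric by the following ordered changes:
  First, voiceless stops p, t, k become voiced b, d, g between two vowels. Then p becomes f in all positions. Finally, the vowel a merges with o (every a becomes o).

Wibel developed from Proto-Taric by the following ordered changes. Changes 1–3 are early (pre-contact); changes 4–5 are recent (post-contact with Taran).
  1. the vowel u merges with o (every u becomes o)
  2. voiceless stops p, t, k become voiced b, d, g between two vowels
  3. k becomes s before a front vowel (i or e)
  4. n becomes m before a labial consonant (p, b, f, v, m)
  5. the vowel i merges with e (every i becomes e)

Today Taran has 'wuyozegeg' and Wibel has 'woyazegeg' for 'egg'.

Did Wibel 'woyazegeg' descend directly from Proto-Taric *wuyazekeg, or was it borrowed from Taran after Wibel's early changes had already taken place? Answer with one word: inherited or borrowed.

inherited

If inherited, *wuyazekeg would pass through all of Wibel's changes:
Wibel: *wuyazekeg > woyazekeg > woyazegeg  (by vowel merger, intervocalic voicing)
If borrowed from Taran 'wuyozegeg' after the early changes, it would undergo only the recent ones:
  rule 4 (nasal place assimilation): no change (wuyozegeg)
  rule 5 (vowel merger): no change (wuyozegeg)
  ⇒ as a loan: wuyozegeg
Wibel 'woyazegeg' matches the inherited outcome exactly, so it is an inherited cognate, not a loan.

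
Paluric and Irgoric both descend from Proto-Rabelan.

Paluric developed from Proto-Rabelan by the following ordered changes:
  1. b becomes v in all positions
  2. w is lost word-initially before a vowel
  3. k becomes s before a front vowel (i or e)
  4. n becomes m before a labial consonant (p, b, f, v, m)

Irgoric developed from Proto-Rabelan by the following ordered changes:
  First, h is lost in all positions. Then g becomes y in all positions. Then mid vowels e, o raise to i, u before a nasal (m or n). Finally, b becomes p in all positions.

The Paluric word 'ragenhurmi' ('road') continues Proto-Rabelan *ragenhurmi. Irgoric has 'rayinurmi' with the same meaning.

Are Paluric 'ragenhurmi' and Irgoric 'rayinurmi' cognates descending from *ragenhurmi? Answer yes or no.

Derive the expected Irgoric reflex of *ragenhurmi:
Irgoric: *ragenhurmi > ragenurmi > rayenurmi > rayinurmi  (by h-loss, unconditioned shift, pre-nasal raising)
Irgoric 'rayinurmi' matches the regular reflex exactly, so the pair is cognate.

yes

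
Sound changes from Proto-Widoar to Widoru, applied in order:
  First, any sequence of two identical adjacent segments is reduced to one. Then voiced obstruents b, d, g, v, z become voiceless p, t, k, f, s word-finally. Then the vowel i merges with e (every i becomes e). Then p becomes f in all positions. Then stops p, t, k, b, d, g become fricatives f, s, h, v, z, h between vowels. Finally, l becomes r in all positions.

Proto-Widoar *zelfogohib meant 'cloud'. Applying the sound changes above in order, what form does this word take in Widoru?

Widoru: *zelfogohib
  zelfogohib (rule 1 does not apply)
  zelfogohib → zelfogohip   [final devoicing]
  zelfogohip → zelfogohep   [vowel merger]
  zelfogohep → zelfogohef   [unconditioned shift]
  zelfogohef → zelfohohef   [intervocalic lenition]
  zelfohohef → zerfohohef   [unconditioned shift]
  giving Widoru zerfohohef.

zerfohohef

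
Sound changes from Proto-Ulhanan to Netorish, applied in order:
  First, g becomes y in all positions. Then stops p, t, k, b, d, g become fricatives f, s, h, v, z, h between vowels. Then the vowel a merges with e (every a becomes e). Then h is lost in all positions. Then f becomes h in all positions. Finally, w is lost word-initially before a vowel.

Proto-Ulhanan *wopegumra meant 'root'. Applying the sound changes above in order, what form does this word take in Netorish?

Netorish: start from *wopegumra.
  rule 1 (unconditioned shift): wopegumra → wopeyumra
  rule 2 (intervocalic lenition): wopeyumra → wofeyumra
  rule 3 (vowel merger): wofeyumra → wofeyumre
  rule 4: no change — wofeyumre
  rule 5 (unconditioned shift): wofeyumre → woheyumre
  rule 6 (glide loss): woheyumre → oheyumre
  ⇒ Netorish oheyumre

oheyumre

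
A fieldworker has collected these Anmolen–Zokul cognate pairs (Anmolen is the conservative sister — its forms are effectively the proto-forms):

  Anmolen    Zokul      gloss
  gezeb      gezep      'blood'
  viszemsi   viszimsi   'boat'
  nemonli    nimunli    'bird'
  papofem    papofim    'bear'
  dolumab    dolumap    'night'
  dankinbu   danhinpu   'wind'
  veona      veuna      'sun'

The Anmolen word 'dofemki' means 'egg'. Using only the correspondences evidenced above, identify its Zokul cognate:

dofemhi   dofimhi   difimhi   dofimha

dofimhi

viszemsi ~ viszimsi, nemonli ~ nimunli — Anmolen e corresponds to Zokul i after a consonant, before a nasal.
dankinbu ~ danhinpu — Anmolen k corresponds to Zokul h after a consonant, before a front vowel.
Applying these to Anmolen 'dofemki':
  dofemki → dofimki   (e→i after a consonant, before a nasal)
  dofimki → dofimhi   (k→h after a consonant, before a front vowel)
So the Zokul cognate is 'dofimhi'.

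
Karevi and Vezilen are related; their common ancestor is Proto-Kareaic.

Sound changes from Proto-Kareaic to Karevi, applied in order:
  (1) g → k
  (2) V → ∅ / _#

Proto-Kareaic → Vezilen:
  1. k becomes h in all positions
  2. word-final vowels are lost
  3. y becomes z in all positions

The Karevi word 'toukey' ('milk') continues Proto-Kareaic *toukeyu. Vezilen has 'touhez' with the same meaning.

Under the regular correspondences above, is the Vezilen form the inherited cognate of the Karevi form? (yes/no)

Derive the expected Vezilen reflex of *toukeyu:
Vezilen: *toukeyu > touheyu > touhey > touhez  (by unconditioned shift, apocope, unconditioned shift)
Vezilen 'touhez' matches the regular reflex exactly, so the pair is cognate.

yes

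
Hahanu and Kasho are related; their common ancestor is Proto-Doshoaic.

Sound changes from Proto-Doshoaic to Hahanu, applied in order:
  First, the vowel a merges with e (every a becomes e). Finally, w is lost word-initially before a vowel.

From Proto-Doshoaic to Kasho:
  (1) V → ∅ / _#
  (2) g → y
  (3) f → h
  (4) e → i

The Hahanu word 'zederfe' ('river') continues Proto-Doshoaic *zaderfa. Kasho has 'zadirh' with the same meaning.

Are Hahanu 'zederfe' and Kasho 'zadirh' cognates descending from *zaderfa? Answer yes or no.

yes

Derive the expected Kasho reflex of *zaderfa:
Kasho: *zaderfa
  zaderfa → zaderf   [apocope]
  zaderf (rule 2 does not apply)
  zaderf → zaderh   [unconditioned shift]
  zaderh → zadirh   [vowel merger]
  giving Kasho zadirh.
Kasho 'zadirh' matches the regular reflex exactly, so the pair is cognate.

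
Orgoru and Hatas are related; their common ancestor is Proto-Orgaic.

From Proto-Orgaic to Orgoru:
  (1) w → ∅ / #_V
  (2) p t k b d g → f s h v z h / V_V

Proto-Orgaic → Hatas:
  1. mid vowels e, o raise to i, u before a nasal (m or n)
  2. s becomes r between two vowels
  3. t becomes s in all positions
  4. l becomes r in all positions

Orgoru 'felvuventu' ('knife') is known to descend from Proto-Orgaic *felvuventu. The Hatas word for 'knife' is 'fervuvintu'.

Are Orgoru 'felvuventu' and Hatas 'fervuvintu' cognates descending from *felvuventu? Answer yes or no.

no

Derive the expected Hatas reflex of *felvuventu:
Hatas: *felvuventu > felvuvintu > felvuvinsu > fervuvinsu  (by pre-nasal raising, unconditioned shift, unconditioned shift)
The regular Hatas reflex would be 'fervuvinsu', but the attested form is 'fervuvintu'. The correspondence is irregular, so they are not cognates (the Hatas form has a different source).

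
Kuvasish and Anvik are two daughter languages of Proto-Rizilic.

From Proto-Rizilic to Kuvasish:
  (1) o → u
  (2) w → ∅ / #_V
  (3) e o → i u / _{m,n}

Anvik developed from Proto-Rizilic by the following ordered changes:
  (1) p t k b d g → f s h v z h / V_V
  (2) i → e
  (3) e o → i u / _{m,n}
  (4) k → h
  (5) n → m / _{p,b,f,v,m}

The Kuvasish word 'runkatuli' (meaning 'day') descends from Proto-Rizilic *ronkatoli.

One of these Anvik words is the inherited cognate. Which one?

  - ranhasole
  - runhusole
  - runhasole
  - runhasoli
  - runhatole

runhasole

Anvik: *ronkatoli > ronkasoli > ronkasole > runkasole > runhasole  (by intervocalic lenition, vowel merger, pre-nasal raising, unconditioned shift)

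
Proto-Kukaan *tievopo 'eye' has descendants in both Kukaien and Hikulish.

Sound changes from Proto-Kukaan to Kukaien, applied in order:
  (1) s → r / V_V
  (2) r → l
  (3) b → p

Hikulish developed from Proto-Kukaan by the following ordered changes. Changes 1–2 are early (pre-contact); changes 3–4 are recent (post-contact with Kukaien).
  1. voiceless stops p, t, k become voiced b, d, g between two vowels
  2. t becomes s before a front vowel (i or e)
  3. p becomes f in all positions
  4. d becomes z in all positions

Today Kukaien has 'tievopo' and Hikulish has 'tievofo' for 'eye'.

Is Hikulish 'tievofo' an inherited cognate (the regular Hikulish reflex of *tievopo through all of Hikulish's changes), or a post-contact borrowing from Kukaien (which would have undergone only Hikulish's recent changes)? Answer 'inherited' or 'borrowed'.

If inherited, *tievopo would pass through all of Hikulish's changes:
Hikulish: start from *tievopo.
  rule 1 (intervocalic voicing): tievopo → tievobo
  rule 2 (palatalisation): tievobo → sievobo
  rule 3: no change — sievobo
  rule 4: no change — sievobo
  ⇒ Hikulish sievobo
If borrowed from Kukaien 'tievopo' after the early changes, it would undergo only the recent ones:
  rule 3 (unconditioned shift): tievopo → tievofo
  rule 4 (unconditioned shift): no change (tievofo)
  ⇒ as a loan: tievofo
Hikulish 'tievofo' matches the loan outcome 'tievofo', not the inherited 'sievobo' — it skipped the early Hikulish changes, so it was borrowed from Kukaien.

borrowed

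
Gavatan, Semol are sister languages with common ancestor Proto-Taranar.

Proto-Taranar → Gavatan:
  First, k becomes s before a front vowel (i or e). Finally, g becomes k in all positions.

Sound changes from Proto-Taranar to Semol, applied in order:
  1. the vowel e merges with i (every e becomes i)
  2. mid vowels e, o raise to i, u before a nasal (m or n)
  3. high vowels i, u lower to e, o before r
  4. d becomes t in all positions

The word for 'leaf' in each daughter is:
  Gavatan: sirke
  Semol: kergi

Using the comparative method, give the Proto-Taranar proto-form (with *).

*kirge

Position 1: Gavatan has s, Semol has k. Semol preserves k here (none of its changes turn any other segment into k), so the proto-segment is *k.
Position 5: Gavatan has e, Semol has i. Gavatan preserves e here (none of its changes turn any other segment into e), so the proto-segment is *e.
Position 4: Gavatan has k, Semol has g. Semol preserves g here (none of its changes turn any other segment into g), so the proto-segment is *g.
Verify the candidate proto-form against each daughter:
Gavatan: *kirge
  kirge → sirge   [palatalisation]
  sirge → sirke   [unconditioned shift]
  giving Gavatan sirke.
Semol: *kirge > kirgi > kergi  (by vowel merger, pre-rhotic lowering)
*kirge is the unique common source.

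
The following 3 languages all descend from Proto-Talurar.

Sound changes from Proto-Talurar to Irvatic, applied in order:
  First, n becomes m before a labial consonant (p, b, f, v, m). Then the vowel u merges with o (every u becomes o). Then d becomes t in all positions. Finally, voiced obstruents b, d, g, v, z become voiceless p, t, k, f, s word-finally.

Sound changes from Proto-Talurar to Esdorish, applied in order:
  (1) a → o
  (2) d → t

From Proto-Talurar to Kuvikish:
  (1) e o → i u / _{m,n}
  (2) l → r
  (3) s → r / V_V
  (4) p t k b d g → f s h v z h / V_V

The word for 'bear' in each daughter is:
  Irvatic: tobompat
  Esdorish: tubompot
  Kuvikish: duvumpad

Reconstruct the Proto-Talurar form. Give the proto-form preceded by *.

*dubompad

Position 1: Irvatic has t, Esdorish has t, Kuvikish has d. Kuvikish preserves d here (none of its changes turn any other segment into d), so the proto-segment is *d.
Position 3: Irvatic has b, Esdorish has b, Kuvikish has v. Irvatic preserves b here (none of its changes turn any other segment into b), so the proto-segment is *b.
This points to *dubompad. Verify forward in each daughter:
Irvatic: *dubompad > dobompad > tobompat  (by vowel merger, unconditioned shift)
Esdorish: *dubompad > dubompod > tubompot  (by vowel merger, unconditioned shift)
Kuvikish: start from *dubompad.
  rule 1 (pre-nasal raising): dubompad → dubumpad
  rule 2: no change — dubumpad
  rule 3: no change — dubumpad
  rule 4 (intervocalic lenition): dubumpad → duvumpad
  ⇒ Kuvikish duvumpad
No other proto-form is consistent with every reflex, so the reconstruction is *dubompad.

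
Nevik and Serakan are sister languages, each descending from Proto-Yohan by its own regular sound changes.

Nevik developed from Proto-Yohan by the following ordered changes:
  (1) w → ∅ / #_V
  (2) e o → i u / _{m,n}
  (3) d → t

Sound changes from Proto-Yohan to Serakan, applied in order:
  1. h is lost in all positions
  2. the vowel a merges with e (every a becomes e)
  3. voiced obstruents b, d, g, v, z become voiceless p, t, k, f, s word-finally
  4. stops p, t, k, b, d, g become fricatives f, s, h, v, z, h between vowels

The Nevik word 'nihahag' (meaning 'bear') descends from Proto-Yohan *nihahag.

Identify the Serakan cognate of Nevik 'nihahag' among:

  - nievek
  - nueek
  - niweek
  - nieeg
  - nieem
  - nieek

nieek

Serakan: *nihahag > niaag > nieeg > nieek  (by h-loss, vowel merger, final devoicing)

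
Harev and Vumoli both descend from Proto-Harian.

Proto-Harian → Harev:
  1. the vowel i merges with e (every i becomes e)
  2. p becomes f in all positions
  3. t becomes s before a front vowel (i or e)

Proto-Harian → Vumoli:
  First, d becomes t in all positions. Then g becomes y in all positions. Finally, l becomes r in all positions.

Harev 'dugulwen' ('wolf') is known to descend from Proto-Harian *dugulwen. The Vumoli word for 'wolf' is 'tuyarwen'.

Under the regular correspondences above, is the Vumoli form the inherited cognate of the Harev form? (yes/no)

Derive the expected Vumoli reflex of *dugulwen:
Vumoli: *dugulwen > tugulwen > tuyulwen > tuyurwen  (by unconditioned shift, unconditioned shift, unconditioned shift)
The regular Vumoli reflex would be 'tuyurwen', but the attested form is 'tuyarwen'. The correspondence is irregular, so they are not cognates (the Vumoli form has a different source).

no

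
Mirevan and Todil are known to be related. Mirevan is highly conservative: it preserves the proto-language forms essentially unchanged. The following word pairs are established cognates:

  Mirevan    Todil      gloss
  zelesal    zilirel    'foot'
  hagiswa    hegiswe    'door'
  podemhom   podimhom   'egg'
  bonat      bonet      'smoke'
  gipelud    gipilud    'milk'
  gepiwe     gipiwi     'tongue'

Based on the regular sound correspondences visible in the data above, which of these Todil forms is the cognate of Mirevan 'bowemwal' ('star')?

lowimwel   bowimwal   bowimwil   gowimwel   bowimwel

podemhom ~ podimhom — Mirevan e corresponds to Todil i after a consonant, before a nasal.
zelesal ~ zilirel, hagiswa ~ hegiswe — Mirevan a corresponds to Todil e after a consonant, before a consonant other than r, m, n, p, b, f, v.
Applying these to Mirevan 'bowemwal':
  bowemwal → bowimwal   (e→i after a consonant, before a nasal)
  bowimwal → bowimwel   (a→e after a consonant, before a consonant other than r, m, n, p, b, f, v)
So the Todil cognate is 'bowimwel'.

bowimwel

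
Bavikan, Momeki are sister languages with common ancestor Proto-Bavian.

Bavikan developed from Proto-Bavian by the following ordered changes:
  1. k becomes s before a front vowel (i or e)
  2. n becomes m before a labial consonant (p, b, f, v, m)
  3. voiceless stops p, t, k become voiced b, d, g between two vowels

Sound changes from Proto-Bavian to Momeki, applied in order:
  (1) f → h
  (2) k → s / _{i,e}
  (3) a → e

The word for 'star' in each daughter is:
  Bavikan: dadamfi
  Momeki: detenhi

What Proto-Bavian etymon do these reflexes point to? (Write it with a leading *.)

*datanfi

Position 4: Bavikan has a, Momeki has e. Bavikan preserves a here (none of its changes turn any other segment into a), so the proto-segment is *a.
Position 2: Bavikan has a, Momeki has e. Bavikan preserves a here (none of its changes turn any other segment into a), so the proto-segment is *a.
Position 5: Bavikan has m, Momeki has n. Momeki preserves n here (none of its changes turn any other segment into n), so the proto-segment is *n.
Continuing position by position gives *datanfi; check it forward:
Bavikan: start from *datanfi.
  rule 1: no change — datanfi
  rule 2 (nasal place assimilation): datanfi → datamfi
  rule 3 (intervocalic voicing): datamfi → dadamfi
  ⇒ Bavikan dadamfi
Momeki: start from *datanfi.
  rule 1 (unconditioned shift): datanfi → datanhi
  rule 2: no change — datanhi
  rule 3 (vowel merger): datanhi → detenhi
  ⇒ Momeki detenhi
*datanfi is the unique common source.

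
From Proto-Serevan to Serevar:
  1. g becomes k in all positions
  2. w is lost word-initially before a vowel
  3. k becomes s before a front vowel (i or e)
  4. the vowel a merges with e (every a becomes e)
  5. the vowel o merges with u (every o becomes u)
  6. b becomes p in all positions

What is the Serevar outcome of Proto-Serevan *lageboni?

lesepuni

Serevar: *lageboni > lakeboni > laseboni > leseboni > lesebuni > lesepuni  (by unconditioned shift, palatalisation, vowel merger, vowel merger, unconditioned shift)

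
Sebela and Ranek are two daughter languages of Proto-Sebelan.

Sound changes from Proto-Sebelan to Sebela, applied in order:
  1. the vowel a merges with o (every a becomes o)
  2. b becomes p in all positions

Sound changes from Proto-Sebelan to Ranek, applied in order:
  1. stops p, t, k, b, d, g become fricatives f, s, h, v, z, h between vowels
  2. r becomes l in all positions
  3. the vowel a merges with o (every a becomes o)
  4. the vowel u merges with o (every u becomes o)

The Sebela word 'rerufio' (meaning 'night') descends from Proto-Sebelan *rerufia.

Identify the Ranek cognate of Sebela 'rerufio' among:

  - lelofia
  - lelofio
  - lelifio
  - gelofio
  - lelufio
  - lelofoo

Ranek: start from *rerufia.
  rule 1: no change — rerufia
  rule 2 (unconditioned shift): rerufia → lelufia
  rule 3 (vowel merger): lelufia → lelufio
  rule 4 (vowel merger): lelufio → lelofio
  ⇒ Ranek lelofio
The other candidates each miss or misapply at least one Ranek change.

lelofio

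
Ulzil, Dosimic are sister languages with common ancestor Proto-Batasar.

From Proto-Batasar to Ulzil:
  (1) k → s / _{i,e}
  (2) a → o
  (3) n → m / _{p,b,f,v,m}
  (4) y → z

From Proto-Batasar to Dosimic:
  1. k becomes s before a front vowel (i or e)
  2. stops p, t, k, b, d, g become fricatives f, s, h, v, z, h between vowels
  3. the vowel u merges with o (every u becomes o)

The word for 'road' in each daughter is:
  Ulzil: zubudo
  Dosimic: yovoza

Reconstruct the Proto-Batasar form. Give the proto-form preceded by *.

*yubuda

Position 2: Ulzil has u, Dosimic has o. Ulzil preserves u here (none of its changes turn any other segment into u), so the proto-segment is *u.
Position 6: Ulzil has o, Dosimic has a. Dosimic preserves a here (none of its changes turn any other segment into a), so the proto-segment is *a.
Position 1: Ulzil has z, Dosimic has y. Dosimic preserves y here (none of its changes turn any other segment into y), so the proto-segment is *y.
This points to *yubuda. Verify forward in each daughter:
Ulzil: *yubuda > yubudo > zubudo  (by vowel merger, unconditioned shift)
Dosimic: *yubuda
  yubuda (rule 1 does not apply)
  yubuda → yuvuza   [intervocalic lenition]
  yuvuza → yovoza   [vowel merger]
  giving Dosimic yovoza.
No other proto-form is consistent with every reflex, so the reconstruction is *yubuda.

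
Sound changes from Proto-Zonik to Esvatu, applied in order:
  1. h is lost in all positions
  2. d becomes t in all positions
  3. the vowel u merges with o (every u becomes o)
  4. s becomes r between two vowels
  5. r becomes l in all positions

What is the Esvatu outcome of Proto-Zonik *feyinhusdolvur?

feyinostolvol

Esvatu: start from *feyinhusdolvur.
  rule 1 (h-loss): feyinhusdolvur → feyinusdolvur
  rule 2 (unconditioned shift): feyinusdolvur → feyinustolvur
  rule 3 (vowel merger): feyinustolvur → feyinostolvor
  rule 4: no change — feyinostolvor
  rule 5 (unconditioned shift): feyinostolvor → feyinostolvol
  ⇒ Esvatu feyinostolvol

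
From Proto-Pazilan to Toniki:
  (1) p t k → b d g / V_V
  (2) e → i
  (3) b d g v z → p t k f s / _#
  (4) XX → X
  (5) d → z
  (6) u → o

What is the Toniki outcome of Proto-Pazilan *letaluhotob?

Toniki: *letaluhotob
  letaluhotob → ledaluhodob   [intervocalic voicing]
  ledaluhodob → lidaluhodob   [vowel merger]
  lidaluhodob → lidaluhodop   [final devoicing]
  lidaluhodop (rule 4 does not apply)
  lidaluhodop → lizaluhozop   [unconditioned shift]
  lizaluhozop → lizalohozop   [vowel merger]
  giving Toniki lizalohozop.

lizalohozop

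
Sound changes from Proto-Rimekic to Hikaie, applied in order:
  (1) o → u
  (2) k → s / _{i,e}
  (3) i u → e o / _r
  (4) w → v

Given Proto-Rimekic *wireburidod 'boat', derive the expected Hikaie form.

Hikaie: start from *wireburidod.
  rule 1 (vowel merger): wireburidod → wireburidud
  rule 2: no change — wireburidud
  rule 3 (pre-rhotic lowering): wireburidud → wereboridud
  rule 4 (unconditioned shift): wereboridud → vereboridud
  ⇒ Hikaie vereboridud

vereboridud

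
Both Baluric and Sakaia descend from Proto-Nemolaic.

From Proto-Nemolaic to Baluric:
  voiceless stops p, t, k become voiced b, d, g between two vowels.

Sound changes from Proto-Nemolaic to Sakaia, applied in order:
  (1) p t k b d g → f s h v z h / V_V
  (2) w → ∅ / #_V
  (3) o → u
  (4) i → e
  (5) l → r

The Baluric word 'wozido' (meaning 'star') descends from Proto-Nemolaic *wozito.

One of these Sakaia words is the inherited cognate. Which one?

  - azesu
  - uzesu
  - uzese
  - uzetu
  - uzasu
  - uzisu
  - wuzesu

uzesu

Sakaia: start from *wozito.
  rule 1 (intervocalic lenition): wozito → woziso
  rule 2 (glide loss): woziso → oziso
  rule 3 (vowel merger): oziso → uzisu
  rule 4 (vowel merger): uzisu → uzesu
  rule 5: no change — uzesu
  ⇒ Sakaia uzesu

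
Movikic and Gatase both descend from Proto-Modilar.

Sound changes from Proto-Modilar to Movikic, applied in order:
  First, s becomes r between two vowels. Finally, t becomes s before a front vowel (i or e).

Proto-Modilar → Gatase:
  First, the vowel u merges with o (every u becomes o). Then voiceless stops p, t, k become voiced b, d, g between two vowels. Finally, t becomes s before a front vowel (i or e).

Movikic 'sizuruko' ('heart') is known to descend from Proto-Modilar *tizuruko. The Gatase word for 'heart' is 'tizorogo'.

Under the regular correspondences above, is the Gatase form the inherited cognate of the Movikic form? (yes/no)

Derive the expected Gatase reflex of *tizuruko:
Gatase: *tizuruko > tizoroko > tizorogo > sizorogo  (by vowel merger, intervocalic voicing, palatalisation)
The regular Gatase reflex would be 'sizorogo', but the attested form is 'tizorogo'. The correspondence is irregular, so they are not cognates (the Gatase form has a different source).

no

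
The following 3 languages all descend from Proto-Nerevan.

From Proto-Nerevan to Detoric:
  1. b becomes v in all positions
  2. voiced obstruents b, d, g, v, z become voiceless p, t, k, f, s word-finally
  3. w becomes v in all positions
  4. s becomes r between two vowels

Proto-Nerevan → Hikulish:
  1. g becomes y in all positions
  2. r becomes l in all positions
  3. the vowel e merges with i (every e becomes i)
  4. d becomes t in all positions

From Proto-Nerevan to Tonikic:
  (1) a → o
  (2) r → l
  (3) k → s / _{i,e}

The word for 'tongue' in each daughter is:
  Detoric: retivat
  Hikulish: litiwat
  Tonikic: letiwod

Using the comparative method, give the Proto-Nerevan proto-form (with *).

Position 5: Detoric has v, Hikulish has w, Tonikic has w. Hikulish preserves w here (none of its changes turn any other segment into w), so the proto-segment is *w.
Position 1: Detoric has r, Hikulish has l, Tonikic has l. Taking the neighbouring segments as reconstructed: Detoric r can only go back to *r; Hikulish l could go back to *l or *r; Tonikic l could go back to *l or *r — the one source consistent with every daughter is *r.
Position 6: Detoric has a, Hikulish has a, Tonikic has o. Detoric preserves a here (none of its changes turn any other segment into a), so the proto-segment is *a.
Verify the candidate proto-form against each daughter:
Detoric: start from *retiwad.
  rule 1: no change — retiwad
  rule 2 (final devoicing): retiwad → retiwat
  rule 3 (unconditioned shift): retiwat → retivat
  rule 4: no change — retivat
  ⇒ Detoric retivat
Hikulish: *retiwad
  retiwad (rule 1 does not apply)
  retiwad → letiwad   [unconditioned shift]
  letiwad → litiwad   [vowel merger]
  litiwad → litiwat   [unconditioned shift]
  giving Hikulish litiwat.
Tonikic: start from *retiwad.
  rule 1 (vowel merger): retiwad → retiwod
  rule 2 (unconditioned shift): retiwod → letiwod
  rule 3: no change — letiwod
  ⇒ Tonikic letiwod
No other proto-form is consistent with every reflex, so the reconstruction is *retiwad.

*retiwad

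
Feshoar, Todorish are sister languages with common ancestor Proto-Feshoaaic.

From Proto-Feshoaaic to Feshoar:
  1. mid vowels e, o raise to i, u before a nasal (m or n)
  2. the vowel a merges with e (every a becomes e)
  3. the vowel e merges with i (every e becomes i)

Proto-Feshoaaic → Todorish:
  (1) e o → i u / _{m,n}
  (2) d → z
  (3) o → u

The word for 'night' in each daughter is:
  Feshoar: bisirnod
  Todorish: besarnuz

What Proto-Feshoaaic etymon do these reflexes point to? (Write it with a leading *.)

Position 7: Feshoar has o, Todorish has u. Feshoar preserves o here (none of its changes turn any other segment into o), so the proto-segment is *o.
Position 4: Feshoar has i, Todorish has a. Todorish preserves a here (none of its changes turn any other segment into a), so the proto-segment is *a.
Continuing position by position gives *besarnod; check it forward:
Feshoar: *besarnod
  besarnod (rule 1 does not apply)
  besarnod → besernod   [vowel merger]
  besernod → bisirnod   [vowel merger]
  giving Feshoar bisirnod.
Todorish: start from *besarnod.
  rule 1: no change — besarnod
  rule 2 (unconditioned shift): besarnod → besarnoz
  rule 3 (vowel merger): besarnoz → besarnuz
  ⇒ Todorish besarnuz
Only *besarnod yields all of Feshoar bisirnod, Todorish besarnuz.

*besarnod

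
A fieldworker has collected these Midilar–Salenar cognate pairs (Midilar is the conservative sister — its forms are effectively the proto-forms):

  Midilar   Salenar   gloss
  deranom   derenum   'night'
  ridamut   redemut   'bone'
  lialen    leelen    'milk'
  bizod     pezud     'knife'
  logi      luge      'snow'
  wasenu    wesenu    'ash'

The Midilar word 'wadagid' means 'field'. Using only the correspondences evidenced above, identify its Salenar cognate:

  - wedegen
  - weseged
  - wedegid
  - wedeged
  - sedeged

wedeged

wasenu ~ wesenu — Midilar a corresponds to Salenar e after a consonant, before a consonant other than r, m, n, p, b, f, v.
ridamut ~ redemut, bizod ~ pezud — Midilar i corresponds to Salenar e after a consonant, before a consonant other than r, m, n, p, b, f, v.
Applying these to Midilar 'wadagid':
  wadagid → wedagid   (a→e after a consonant, before a consonant other than r, m, n, p, b, f, v)
  wedagid → wedegid   (a→e after a consonant, before a consonant other than r, m, n, p, b, f, v)
  wedegid → wedeged   (i→e after a consonant, before a consonant other than r, m, n, p, b, f, v)
So the Salenar cognate is 'wedeged'.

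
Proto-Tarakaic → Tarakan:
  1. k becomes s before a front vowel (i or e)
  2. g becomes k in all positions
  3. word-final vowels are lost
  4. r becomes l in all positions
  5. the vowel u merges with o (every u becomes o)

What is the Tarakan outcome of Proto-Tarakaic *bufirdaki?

Tarakan: *bufirdaki
  bufirdaki → bufirdasi   [palatalisation]
  bufirdasi (rule 2 does not apply)
  bufirdasi → bufirdas   [apocope]
  bufirdas → bufildas   [unconditioned shift]
  bufildas → bofildas   [vowel merger]
  giving Tarakan bofildas.

bofildas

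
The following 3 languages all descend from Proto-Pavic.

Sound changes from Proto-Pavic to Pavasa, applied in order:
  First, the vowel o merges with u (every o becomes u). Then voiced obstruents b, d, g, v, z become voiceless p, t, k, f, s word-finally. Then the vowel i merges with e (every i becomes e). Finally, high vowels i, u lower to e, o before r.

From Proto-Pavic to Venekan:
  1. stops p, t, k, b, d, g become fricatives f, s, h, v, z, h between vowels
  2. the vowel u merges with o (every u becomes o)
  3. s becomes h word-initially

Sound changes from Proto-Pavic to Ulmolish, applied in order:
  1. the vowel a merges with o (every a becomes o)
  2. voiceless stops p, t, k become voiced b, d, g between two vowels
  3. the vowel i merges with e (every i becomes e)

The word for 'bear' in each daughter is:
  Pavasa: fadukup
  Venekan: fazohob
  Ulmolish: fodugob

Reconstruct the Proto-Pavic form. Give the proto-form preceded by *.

Position 4: Pavasa has u, Venekan has o, Ulmolish has u. Ulmolish preserves u here (none of its changes turn any other segment into u), so the proto-segment is *u.
Position 3: Pavasa has d, Venekan has z, Ulmolish has d. Pavasa preserves d here (none of its changes turn any other segment into d), so the proto-segment is *d.
Position 5: Pavasa has k, Venekan has h, Ulmolish has g. Taking the neighbouring segments as reconstructed: Pavasa k can only go back to *k; Venekan h could go back to *k or *g or *h; Ulmolish g could go back to *k or *g — the one source consistent with every daughter is *k.
Verify the candidate proto-form against each daughter:
Pavasa: *fadukob > fadukub > fadukup  (by vowel merger, final devoicing)
Venekan: start from *fadukob.
  rule 1 (intervocalic lenition): fadukob → fazuhob
  rule 2 (vowel merger): fazuhob → fazohob
  rule 3: no change — fazohob
  ⇒ Venekan fazohob
Ulmolish: start from *fadukob.
  rule 1 (vowel merger): fadukob → fodukob
  rule 2 (intervocalic voicing): fodukob → fodugob
  rule 3: no change — fodugob
  ⇒ Ulmolish fodugob
*fadukob is the unique common source.

*fadukob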